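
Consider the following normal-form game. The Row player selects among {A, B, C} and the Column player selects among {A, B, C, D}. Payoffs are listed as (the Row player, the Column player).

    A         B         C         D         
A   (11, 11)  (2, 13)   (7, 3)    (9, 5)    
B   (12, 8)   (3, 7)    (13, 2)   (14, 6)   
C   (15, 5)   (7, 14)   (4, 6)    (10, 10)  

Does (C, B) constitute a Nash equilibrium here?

Yes

Holding the Column player at B: the Row player gets 7 from C, versus 2 from A, 3 from B. No profitable deviation for the Row player.
Holding the Row player at C: the Column player gets 14 from B, versus 5 from A, 6 from C, 10 from D. No profitable deviation for the Column player either.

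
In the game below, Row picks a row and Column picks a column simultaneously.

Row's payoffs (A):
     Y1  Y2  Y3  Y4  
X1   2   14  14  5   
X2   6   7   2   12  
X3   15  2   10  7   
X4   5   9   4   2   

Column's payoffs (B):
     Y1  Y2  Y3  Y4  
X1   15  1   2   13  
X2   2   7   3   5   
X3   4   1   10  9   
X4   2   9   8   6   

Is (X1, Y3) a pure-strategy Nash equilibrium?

No

Holding Column at Y3: Row gets 14 from X1, versus 2 from X2, 10 from X3, 4 from X4. No profitable deviation for Row.
Holding Row at X1: Column gets 2 from Y3 but could get 15 by switching to Y1. Column has a profitable deviation.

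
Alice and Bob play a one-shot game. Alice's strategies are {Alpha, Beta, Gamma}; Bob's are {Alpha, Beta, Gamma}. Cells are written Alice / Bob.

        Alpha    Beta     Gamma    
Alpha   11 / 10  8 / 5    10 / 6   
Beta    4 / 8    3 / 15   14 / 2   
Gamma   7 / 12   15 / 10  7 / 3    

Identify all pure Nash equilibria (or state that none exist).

Check mutual best responses: a cell is a NE iff neither player can gain by unilaterally deviating.
Alice's best responses — vs Alpha: Alpha (payoff 11); vs Beta: Gamma (payoff 15); vs Gamma: Beta (payoff 14).
Bob's best responses — vs Alpha: Alpha (payoff 10); vs Beta: Beta (payoff 15); vs Gamma: Alpha (payoff 12).
The only mutual best response is (Alpha, Alpha); neither player gains by switching there.

(Alpha, Alpha)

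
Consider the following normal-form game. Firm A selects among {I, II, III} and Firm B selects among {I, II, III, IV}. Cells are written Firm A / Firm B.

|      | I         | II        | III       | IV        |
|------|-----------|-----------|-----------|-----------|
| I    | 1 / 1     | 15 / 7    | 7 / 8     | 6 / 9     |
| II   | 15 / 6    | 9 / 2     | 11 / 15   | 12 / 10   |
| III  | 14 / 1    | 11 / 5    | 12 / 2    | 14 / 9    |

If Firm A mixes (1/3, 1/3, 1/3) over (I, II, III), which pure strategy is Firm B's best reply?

IV

Compute Firm B's expected payoff from each pure strategy against the given mix.
I: (1/3)·1 + (1/3)·6 + (1/3)·1 = 8/3
II: (1/3)·7 + (1/3)·2 + (1/3)·5 = 14/3
III: (1/3)·8 + (1/3)·15 + (1/3)·2 = 25/3
IV: (1/3)·9 + (1/3)·10 + (1/3)·9 = 28/3
Highest expected payoff is 28/3, from IV.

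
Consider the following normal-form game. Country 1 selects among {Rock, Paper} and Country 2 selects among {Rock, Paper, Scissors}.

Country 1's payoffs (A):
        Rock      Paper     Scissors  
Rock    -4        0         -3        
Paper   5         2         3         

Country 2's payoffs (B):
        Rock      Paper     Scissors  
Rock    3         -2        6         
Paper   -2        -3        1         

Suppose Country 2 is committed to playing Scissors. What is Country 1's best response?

Paper

With Country 2 fixed at Scissors, Country 1's payoffs are: Rock → -3, Paper → 3.
The maximum is 3, achieved by Paper.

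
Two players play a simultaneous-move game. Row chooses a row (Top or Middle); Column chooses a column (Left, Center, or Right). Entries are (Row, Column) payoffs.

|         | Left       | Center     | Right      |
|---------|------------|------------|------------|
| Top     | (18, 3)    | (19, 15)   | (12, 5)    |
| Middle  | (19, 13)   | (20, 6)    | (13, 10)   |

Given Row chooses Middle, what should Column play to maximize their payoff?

With Row fixed at Middle, Column's payoffs are: Left → 13, Center → 6, Right → 10.
The maximum is 13, achieved by Left.

Left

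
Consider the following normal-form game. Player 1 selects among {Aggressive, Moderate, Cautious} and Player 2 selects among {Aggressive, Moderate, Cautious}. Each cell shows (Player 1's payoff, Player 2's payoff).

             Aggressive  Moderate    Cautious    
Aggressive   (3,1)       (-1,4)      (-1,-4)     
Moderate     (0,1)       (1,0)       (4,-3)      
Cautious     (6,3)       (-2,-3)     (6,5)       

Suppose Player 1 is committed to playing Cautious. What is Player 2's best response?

With Player 1 fixed at Cautious, Player 2's payoffs are: Aggressive → 3, Moderate → -3, Cautious → 5.
The maximum is 5, achieved by Cautious.

Cautious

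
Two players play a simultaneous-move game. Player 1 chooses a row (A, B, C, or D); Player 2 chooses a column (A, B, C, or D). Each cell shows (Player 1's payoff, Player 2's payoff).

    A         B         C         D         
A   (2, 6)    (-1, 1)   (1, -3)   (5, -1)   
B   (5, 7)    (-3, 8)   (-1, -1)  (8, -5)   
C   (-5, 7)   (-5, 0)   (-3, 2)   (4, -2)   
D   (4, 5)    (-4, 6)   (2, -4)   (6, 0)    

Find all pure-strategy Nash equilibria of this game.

Find each player's best response to every opponent strategy; NE are the intersections.
Player 1's best responses — vs A: B (payoff 5); vs B: A (payoff -1); vs C: D (payoff 2); vs D: B (payoff 8).
Player 2's best responses — vs A: A (payoff 6); vs B: B (payoff 8); vs C: A (payoff 7); vs D: B (payoff 6).
No cell has both players best-responding. For instance, Player 1's best reply to D is B, but against B Player 2 prefers B over D.

None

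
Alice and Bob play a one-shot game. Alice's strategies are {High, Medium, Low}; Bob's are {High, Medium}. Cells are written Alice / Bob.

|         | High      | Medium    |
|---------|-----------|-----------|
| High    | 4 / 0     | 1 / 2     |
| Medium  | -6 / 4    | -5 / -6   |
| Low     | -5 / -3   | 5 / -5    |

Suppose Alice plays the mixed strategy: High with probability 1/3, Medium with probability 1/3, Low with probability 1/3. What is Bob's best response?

Compute Bob's expected payoff from each pure strategy against the given mix.
High: (1/3)·0 + (1/3)·4 + (1/3)·(-3) = 1/3
Medium: (1/3)·2 + (1/3)·(-6) + (1/3)·(-5) = -3
Highest expected payoff is 1/3, from High.

High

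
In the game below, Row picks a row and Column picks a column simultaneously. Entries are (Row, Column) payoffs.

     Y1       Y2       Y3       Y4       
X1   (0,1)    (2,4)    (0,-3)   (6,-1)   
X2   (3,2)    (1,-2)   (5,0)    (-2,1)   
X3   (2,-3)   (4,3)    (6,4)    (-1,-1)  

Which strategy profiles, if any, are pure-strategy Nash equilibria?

Find each player's best response to every opponent strategy; NE are the intersections.
Row's best responses — vs Y1: X2 (payoff 3); vs Y2: X3 (payoff 4); vs Y3: X3 (payoff 6); vs Y4: X1 (payoff 6).
Column's best responses — vs X1: Y2 (payoff 4); vs X2: Y1 (payoff 2); vs X3: Y3 (payoff 4).
Mutual best responses occur at (X2, Y1) and (X3, Y3); at each, neither player gains by switching.

(X2, Y1) and (X3, Y3)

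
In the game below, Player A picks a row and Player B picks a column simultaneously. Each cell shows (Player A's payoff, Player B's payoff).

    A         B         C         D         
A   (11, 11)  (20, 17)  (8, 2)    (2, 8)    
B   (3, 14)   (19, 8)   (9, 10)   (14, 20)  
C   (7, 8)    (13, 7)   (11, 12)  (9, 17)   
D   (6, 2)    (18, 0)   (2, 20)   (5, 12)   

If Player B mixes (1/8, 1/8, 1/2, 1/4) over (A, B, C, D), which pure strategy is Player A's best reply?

B

Player A's best reply maximizes expected payoff against the mix.
A: (1/8)·11 + (1/8)·20 + (1/2)·8 + (1/4)·2 = 67/8
B: (1/8)·3 + (1/8)·19 + (1/2)·9 + (1/4)·14 = 43/4
C: (1/8)·7 + (1/8)·13 + (1/2)·11 + (1/4)·9 = 41/4
D: (1/8)·6 + (1/8)·18 + (1/2)·2 + (1/4)·5 = 21/4
Highest expected payoff is 43/4, from B.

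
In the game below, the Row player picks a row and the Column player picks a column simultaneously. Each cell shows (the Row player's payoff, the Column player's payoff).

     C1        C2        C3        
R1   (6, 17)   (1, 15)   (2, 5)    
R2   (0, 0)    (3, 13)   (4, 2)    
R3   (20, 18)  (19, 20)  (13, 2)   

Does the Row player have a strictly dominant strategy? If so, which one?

A strategy is strictly dominant if it gives the Row player a strictly higher payoff than every other strategy, against every choice by the opponent.
R3 strictly dominates: vs C1: 20 > each of {6, 0}; vs C2: 19 > each of {1, 3}; vs C3: 13 > each of {2, 4}.

R3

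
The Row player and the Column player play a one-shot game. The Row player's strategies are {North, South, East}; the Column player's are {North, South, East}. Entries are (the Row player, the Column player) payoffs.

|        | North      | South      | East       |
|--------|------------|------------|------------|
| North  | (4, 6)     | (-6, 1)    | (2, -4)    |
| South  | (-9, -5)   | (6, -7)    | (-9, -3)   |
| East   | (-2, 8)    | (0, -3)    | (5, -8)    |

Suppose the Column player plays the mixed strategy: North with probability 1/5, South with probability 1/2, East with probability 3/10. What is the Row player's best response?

East

Compute the Row player's expected payoff from each pure strategy against the given mix.
North: (1/5)·4 + (1/2)·(-6) + (3/10)·2 = -8/5
South: (1/5)·(-9) + (1/2)·6 + (3/10)·(-9) = -3/2
East: (1/5)·(-2) + (1/2)·0 + (3/10)·5 = 11/10
Highest expected payoff is 11/10, from East.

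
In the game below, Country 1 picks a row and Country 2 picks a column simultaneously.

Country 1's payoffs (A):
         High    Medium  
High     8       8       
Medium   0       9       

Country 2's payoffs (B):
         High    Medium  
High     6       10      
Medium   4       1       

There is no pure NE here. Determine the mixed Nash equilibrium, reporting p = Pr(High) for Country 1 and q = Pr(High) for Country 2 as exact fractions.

In a mixed NE each player is indifferent between their pure strategies, so the opponent's mix sets the indifference.
Country 2 indifferent between High and Medium: p·6 + (1−p)·4 = p·10 + (1−p)·1 ⟹ 4 + 2p = 1 + 9p ⟹ p = 3/7.
Country 1 indifferent between High and Medium: q·8 + (1−q)·8 = q·0 + (1−q)·9 ⟹ 8 + 0q = 9 + (-9)q ⟹ q = 1/9.

p = 3/7, q = 1/9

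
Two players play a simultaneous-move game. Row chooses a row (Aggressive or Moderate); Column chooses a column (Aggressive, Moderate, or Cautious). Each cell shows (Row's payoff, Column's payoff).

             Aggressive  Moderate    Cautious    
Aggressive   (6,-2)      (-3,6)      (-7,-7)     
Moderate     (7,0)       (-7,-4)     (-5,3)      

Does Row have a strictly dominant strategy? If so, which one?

Check whether one of Row's strategies beats all alternatives regardless of what the opponent does.
Aggressive is not dominant: against Aggressive, Moderate gives 7 > 6.
Moderate is not dominant: against Moderate, Aggressive gives -3 > -7.
No single strategy is best against every opponent action.

None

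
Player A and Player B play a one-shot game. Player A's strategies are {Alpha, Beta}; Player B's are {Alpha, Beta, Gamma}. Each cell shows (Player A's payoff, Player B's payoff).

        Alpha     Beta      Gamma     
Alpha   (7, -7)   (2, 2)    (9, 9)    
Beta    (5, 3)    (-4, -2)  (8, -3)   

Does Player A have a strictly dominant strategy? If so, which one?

Alpha

Check whether one of Player A's strategies beats all alternatives regardless of what the opponent does.
Alpha strictly dominates: vs Alpha: 7 > 5; vs Beta: 2 > -4; vs Gamma: 9 > 8.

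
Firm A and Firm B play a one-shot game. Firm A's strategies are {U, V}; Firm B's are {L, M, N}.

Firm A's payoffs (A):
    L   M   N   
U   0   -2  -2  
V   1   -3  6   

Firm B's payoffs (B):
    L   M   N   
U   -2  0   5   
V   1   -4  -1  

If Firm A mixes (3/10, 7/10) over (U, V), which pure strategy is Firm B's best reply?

N

Compute Firm B's expected payoff from each pure strategy against the given mix.
L: (3/10)·(-2) + (7/10)·1 = 1/10
M: (3/10)·0 + (7/10)·(-4) = -14/5
N: (3/10)·5 + (7/10)·(-1) = 4/5
Highest expected payoff is 4/5, from N.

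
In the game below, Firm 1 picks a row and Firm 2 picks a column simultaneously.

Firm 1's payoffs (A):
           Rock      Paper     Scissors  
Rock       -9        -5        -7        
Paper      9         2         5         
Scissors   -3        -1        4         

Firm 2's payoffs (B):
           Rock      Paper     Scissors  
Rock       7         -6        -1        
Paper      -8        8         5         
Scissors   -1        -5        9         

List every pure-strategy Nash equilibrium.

A profile is a Nash equilibrium when each player is best-responding to the other.
Firm 1's best responses — vs Rock: Paper (payoff 9); vs Paper: Paper (payoff 2); vs Scissors: Paper (payoff 5).
Firm 2's best responses — vs Rock: Rock (payoff 7); vs Paper: Paper (payoff 8); vs Scissors: Scissors (payoff 9).
The only mutual best response is (Paper, Paper); neither player gains by switching there.

(Paper, Paper)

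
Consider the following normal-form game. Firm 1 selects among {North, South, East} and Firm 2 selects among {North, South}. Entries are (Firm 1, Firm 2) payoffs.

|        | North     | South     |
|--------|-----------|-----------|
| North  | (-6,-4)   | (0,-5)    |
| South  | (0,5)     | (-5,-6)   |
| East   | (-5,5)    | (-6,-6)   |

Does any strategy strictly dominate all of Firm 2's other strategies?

North

Check whether one of Firm 2's strategies beats all alternatives regardless of what the opponent does.
North strictly dominates: vs North: -4 > -5; vs South: 5 > -6; vs East: 5 > -6.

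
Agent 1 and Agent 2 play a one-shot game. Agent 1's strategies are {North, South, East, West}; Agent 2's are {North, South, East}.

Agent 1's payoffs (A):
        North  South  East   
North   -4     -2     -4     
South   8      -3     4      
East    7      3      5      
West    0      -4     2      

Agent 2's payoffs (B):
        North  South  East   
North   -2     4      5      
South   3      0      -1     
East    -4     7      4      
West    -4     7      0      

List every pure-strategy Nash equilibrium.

Check mutual best responses: a cell is a NE iff neither player can gain by unilaterally deviating.
Agent 1's best responses — vs North: South (payoff 8); vs South: East (payoff 3); vs East: East (payoff 5).
Agent 2's best responses — vs North: East (payoff 5); vs South: North (payoff 3); vs East: South (payoff 7); vs West: South (payoff 7).
Mutual best responses occur at (South, North) and (East, South); at each, neither player gains by switching.

(South, North) and (East, South)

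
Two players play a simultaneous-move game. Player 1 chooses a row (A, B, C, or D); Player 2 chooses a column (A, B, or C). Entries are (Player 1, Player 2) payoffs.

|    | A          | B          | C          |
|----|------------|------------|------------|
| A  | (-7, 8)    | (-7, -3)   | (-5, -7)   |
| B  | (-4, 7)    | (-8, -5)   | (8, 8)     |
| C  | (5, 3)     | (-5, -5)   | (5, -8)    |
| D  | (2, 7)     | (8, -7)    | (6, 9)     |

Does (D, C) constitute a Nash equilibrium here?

Holding Player 2 at C: Player 1 gets 6 from D but could get 8 by switching to B. Player 1 has a profitable deviation.

No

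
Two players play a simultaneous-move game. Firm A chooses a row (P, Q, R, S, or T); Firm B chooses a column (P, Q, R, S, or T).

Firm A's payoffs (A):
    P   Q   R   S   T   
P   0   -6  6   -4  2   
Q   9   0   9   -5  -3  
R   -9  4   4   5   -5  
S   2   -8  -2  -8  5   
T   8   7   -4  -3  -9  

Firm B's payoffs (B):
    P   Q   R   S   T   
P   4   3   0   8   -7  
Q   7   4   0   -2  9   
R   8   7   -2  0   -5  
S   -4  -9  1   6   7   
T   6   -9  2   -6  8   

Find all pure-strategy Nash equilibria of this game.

(S, T)

Find each player's best response to every opponent strategy; NE are the intersections.
Firm A's best responses — vs P: Q (payoff 9); vs Q: T (payoff 7); vs R: Q (payoff 9); vs S: R (payoff 5); vs T: S (payoff 5).
Firm B's best responses — vs P: S (payoff 8); vs Q: T (payoff 9); vs R: P (payoff 8); vs S: T (payoff 7); vs T: T (payoff 8).
The only mutual best response is (S, T); neither player gains by switching there.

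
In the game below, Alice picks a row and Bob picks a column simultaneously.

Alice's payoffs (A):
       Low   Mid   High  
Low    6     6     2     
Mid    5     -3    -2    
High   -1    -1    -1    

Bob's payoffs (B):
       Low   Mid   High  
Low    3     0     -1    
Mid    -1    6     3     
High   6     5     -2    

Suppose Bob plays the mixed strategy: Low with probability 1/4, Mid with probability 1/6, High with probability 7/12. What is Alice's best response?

Compute Alice's expected payoff from each pure strategy against the given mix.
Low: (1/4)·6 + (1/6)·6 + (7/12)·2 = 11/3
Mid: (1/4)·5 + (1/6)·(-3) + (7/12)·(-2) = -5/12
High: (1/4)·(-1) + (1/6)·(-1) + (7/12)·(-1) = -1
Highest expected payoff is 11/3, from Low.

Low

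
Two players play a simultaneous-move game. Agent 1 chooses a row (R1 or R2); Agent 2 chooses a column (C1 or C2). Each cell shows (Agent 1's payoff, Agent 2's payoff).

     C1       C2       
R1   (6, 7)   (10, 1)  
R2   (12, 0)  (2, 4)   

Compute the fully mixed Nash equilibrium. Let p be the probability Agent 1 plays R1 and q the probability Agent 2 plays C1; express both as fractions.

Each player's mixing probability is pinned down by making the *other* player indifferent.
Agent 2 indifferent between C1 and C2: p·7 + (1−p)·0 = p·1 + (1−p)·4 ⟹ 0 + 7p = 4 + (-3)p ⟹ p = 2/5.
Agent 1 indifferent between R1 and R2: q·6 + (1−q)·10 = q·12 + (1−q)·2 ⟹ 10 + (-4)q = 2 + 10q ⟹ q = 4/7.

p = 2/5, q = 4/7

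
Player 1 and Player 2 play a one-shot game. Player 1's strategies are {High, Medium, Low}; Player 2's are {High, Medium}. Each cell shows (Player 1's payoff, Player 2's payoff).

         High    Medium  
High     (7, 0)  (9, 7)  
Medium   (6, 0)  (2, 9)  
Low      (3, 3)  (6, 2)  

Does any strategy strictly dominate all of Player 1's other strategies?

High

Check whether one of Player 1's strategies beats all alternatives regardless of what the opponent does.
High strictly dominates: vs High: 7 > each of {6, 3}; vs Medium: 9 > each of {2, 6}.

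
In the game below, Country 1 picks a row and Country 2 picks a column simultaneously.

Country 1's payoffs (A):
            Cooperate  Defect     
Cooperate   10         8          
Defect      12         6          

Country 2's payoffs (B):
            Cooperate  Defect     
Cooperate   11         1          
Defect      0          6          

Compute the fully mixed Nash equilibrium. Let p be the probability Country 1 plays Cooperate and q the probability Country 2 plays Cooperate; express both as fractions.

Each player's mixing probability is pinned down by making the *other* player indifferent.
Country 2 indifferent between Cooperate and Defect: p·11 + (1−p)·0 = p·1 + (1−p)·6 ⟹ 0 + 11p = 6 + (-5)p ⟹ p = 3/8.
Country 1 indifferent between Cooperate and Defect: q·10 + (1−q)·8 = q·12 + (1−q)·6 ⟹ 8 + 2q = 6 + 6q ⟹ q = 1/2.

p = 3/8, q = 1/2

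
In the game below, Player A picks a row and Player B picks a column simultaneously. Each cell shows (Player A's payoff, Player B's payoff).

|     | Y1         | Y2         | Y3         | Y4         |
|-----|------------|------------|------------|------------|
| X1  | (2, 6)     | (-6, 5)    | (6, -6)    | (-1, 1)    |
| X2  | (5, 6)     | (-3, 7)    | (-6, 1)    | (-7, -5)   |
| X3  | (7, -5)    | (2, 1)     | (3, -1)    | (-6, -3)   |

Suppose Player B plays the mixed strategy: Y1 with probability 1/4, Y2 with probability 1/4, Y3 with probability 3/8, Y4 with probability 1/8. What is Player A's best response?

Compute Player A's expected payoff from each pure strategy against the given mix.
X1: (1/4)·2 + (1/4)·(-6) + (3/8)·6 + (1/8)·(-1) = 9/8
X2: (1/4)·5 + (1/4)·(-3) + (3/8)·(-6) + (1/8)·(-7) = -21/8
X3: (1/4)·7 + (1/4)·2 + (3/8)·3 + (1/8)·(-6) = 21/8
Highest expected payoff is 21/8, from X3.

X3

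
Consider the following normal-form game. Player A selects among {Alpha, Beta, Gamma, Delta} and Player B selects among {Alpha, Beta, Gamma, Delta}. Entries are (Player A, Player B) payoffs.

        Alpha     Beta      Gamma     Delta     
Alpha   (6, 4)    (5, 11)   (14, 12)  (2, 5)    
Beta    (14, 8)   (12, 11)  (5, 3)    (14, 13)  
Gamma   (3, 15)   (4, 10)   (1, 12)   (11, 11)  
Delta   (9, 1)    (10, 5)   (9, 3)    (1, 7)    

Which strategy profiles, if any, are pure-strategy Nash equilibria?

A profile is a Nash equilibrium when each player is best-responding to the other.
Player A's best responses — vs Alpha: Beta (payoff 14); vs Beta: Beta (payoff 12); vs Gamma: Alpha (payoff 14); vs Delta: Beta (payoff 14).
Player B's best responses — vs Alpha: Gamma (payoff 12); vs Beta: Delta (payoff 13); vs Gamma: Alpha (payoff 15); vs Delta: Delta (payoff 7).
Mutual best responses occur at (Alpha, Gamma) and (Beta, Delta); at each, neither player gains by switching.

(Alpha, Gamma) and (Beta, Delta)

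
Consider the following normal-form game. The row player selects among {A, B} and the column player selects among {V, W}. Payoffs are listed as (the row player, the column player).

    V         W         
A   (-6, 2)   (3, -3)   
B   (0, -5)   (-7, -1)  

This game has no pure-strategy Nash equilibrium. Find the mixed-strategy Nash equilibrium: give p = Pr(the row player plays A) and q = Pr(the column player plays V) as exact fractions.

In a mixed NE each player is indifferent between their pure strategies, so the opponent's mix sets the indifference.
The column player indifferent between V and W: p·2 + (1−p)·(-5) = p·(-3) + (1−p)·(-1) ⟹ (-5) + 7p = (-1) + (-2)p ⟹ p = 4/9.
The row player indifferent between A and B: q·(-6) + (1−q)·3 = q·0 + (1−q)·(-7) ⟹ 3 + (-9)q = (-7) + 7q ⟹ q = 5/8.

p = 4/9, q = 5/8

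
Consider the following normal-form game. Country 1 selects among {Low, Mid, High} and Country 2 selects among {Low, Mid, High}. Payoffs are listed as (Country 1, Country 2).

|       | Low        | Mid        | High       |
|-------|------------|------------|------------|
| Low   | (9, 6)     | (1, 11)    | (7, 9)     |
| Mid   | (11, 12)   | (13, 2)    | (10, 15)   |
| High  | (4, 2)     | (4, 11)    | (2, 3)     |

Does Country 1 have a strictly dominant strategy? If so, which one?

Mid

A strategy is strictly dominant if it gives Country 1 a strictly higher payoff than every other strategy, against every choice by the opponent.
Mid strictly dominates: vs Low: 11 > each of {9, 4}; vs Mid: 13 > each of {1, 4}; vs High: 10 > each of {7, 2}.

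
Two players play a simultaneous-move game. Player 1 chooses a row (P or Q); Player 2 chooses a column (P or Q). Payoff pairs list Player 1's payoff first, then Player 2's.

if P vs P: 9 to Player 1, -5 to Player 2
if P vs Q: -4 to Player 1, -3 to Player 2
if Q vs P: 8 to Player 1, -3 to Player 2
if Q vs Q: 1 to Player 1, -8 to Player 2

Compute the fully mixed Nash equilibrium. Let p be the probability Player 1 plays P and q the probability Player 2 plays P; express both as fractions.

p = 5/7, q = 5/6

In a mixed NE each player is indifferent between their pure strategies, so the opponent's mix sets the indifference.
Player 2 indifferent between P and Q: p·(-5) + (1−p)·(-3) = p·(-3) + (1−p)·(-8) ⟹ (-3) + (-2)p = (-8) + 5p ⟹ p = 5/7.
Player 1 indifferent between P and Q: q·9 + (1−q)·(-4) = q·8 + (1−q)·1 ⟹ (-4) + 13q = 1 + 7q ⟹ q = 5/6.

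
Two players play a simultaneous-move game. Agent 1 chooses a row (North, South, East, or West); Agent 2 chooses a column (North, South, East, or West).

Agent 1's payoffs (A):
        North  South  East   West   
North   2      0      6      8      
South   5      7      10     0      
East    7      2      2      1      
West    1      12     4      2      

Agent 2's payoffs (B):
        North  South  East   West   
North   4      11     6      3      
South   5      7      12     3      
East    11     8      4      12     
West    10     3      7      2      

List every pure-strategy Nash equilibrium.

Check mutual best responses: a cell is a NE iff neither player can gain by unilaterally deviating.
Agent 1's best responses — vs North: East (payoff 7); vs South: West (payoff 12); vs East: South (payoff 10); vs West: North (payoff 8).
Agent 2's best responses — vs North: South (payoff 11); vs South: East (payoff 12); vs East: West (payoff 12); vs West: North (payoff 10).
The only mutual best response is (South, East); neither player gains by switching there.

(South, East)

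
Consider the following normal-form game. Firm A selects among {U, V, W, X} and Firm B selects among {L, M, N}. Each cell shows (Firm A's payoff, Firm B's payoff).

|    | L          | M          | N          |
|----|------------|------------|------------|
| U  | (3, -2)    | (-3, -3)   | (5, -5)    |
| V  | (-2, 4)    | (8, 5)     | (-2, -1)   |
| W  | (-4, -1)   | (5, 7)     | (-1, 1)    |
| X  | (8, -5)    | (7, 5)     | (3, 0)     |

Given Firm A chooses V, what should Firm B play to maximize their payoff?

M

With Firm A fixed at V, Firm B's payoffs are: L → 4, M → 5, N → -1.
The maximum is 5, achieved by M.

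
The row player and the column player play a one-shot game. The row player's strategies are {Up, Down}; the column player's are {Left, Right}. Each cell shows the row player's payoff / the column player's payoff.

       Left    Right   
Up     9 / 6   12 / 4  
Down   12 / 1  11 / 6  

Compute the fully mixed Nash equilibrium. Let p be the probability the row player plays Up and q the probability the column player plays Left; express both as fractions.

In a mixed NE each player is indifferent between their pure strategies, so the opponent's mix sets the indifference.
The column player indifferent between Left and Right: p·6 + (1−p)·1 = p·4 + (1−p)·6 ⟹ 1 + 5p = 6 + (-2)p ⟹ p = 5/7.
The row player indifferent between Up and Down: q·9 + (1−q)·12 = q·12 + (1−q)·11 ⟹ 12 + (-3)q = 11 + 1q ⟹ q = 1/4.

p = 5/7, q = 1/4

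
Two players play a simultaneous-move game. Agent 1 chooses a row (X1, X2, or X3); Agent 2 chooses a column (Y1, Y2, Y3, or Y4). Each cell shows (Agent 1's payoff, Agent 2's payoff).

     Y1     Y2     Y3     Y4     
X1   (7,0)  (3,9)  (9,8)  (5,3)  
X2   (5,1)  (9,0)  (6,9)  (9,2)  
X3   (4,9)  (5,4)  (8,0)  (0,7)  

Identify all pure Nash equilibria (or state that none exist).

A profile is a Nash equilibrium when each player is best-responding to the other.
Agent 1's best responses — vs Y1: X1 (payoff 7); vs Y2: X2 (payoff 9); vs Y3: X1 (payoff 9); vs Y4: X2 (payoff 9).
Agent 2's best responses — vs X1: Y2 (payoff 9); vs X2: Y3 (payoff 9); vs X3: Y1 (payoff 9).
No cell has both players best-responding. For instance, Agent 1's best reply to Y2 is X2, but against X2 Agent 2 prefers Y3 over Y2.

No pure-strategy Nash equilibrium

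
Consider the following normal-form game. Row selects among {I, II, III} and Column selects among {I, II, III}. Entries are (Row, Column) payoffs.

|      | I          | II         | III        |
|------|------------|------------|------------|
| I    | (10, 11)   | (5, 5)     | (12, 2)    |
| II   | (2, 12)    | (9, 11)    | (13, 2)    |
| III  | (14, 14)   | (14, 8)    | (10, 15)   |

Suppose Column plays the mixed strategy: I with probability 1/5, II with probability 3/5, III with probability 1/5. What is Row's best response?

Compute Row's expected payoff from each pure strategy against the given mix.
I: (1/5)·10 + (3/5)·5 + (1/5)·12 = 37/5
II: (1/5)·2 + (3/5)·9 + (1/5)·13 = 42/5
III: (1/5)·14 + (3/5)·14 + (1/5)·10 = 66/5
Highest expected payoff is 66/5, from III.

III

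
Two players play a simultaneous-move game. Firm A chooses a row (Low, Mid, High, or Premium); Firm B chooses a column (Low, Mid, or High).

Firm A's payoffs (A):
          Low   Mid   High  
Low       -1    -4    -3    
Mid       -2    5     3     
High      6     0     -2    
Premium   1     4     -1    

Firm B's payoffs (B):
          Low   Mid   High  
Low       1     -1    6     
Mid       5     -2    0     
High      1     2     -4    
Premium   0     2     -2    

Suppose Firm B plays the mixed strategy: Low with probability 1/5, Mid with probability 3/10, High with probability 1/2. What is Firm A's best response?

Firm A's best reply maximizes expected payoff against the mix.
Low: (1/5)·(-1) + (3/10)·(-4) + (1/2)·(-3) = -29/10
Mid: (1/5)·(-2) + (3/10)·5 + (1/2)·3 = 13/5
High: (1/5)·6 + (3/10)·0 + (1/2)·(-2) = 1/5
Premium: (1/5)·1 + (3/10)·4 + (1/2)·(-1) = 9/10
Highest expected payoff is 13/5, from Mid.

Mid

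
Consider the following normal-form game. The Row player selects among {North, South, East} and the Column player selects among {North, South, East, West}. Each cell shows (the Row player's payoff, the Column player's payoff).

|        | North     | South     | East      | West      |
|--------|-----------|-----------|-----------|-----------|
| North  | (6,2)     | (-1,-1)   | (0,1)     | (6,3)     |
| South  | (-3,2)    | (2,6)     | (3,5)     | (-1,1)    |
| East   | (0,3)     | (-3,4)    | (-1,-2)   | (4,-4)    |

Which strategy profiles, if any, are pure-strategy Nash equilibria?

A profile is a Nash equilibrium when each player is best-responding to the other.
The Row player's best responses — vs North: North (payoff 6); vs South: South (payoff 2); vs East: South (payoff 3); vs West: North (payoff 6).
The Column player's best responses — vs North: West (payoff 3); vs South: South (payoff 6); vs East: South (payoff 4).
Mutual best responses occur at (North, West) and (South, South); at each, neither player gains by switching.

(North, West) and (South, South)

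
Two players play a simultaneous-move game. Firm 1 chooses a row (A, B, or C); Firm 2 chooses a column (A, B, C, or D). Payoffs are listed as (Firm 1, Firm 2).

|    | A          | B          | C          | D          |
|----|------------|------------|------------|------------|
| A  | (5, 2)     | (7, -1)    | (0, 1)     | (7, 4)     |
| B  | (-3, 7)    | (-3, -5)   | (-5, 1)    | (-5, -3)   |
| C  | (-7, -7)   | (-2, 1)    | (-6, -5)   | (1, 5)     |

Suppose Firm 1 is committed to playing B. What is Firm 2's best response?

With Firm 1 fixed at B, Firm 2's payoffs are: A → 7, B → -5, C → 1, D → -3.
The maximum is 7, achieved by A.

A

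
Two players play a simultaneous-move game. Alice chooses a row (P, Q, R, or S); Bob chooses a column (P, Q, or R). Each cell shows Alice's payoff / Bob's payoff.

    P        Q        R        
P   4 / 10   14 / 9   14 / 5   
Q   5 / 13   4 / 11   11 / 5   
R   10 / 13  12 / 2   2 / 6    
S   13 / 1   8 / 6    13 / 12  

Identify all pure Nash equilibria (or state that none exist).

No pure-strategy Nash equilibrium

Find each player's best response to every opponent strategy; NE are the intersections.
Alice's best responses — vs P: S (payoff 13); vs Q: P (payoff 14); vs R: P (payoff 14).
Bob's best responses — vs P: P (payoff 10); vs Q: P (payoff 13); vs R: P (payoff 13); vs S: R (payoff 12).
No cell has both players best-responding. For instance, Alice's best reply to P is S, but against S Bob prefers R over P.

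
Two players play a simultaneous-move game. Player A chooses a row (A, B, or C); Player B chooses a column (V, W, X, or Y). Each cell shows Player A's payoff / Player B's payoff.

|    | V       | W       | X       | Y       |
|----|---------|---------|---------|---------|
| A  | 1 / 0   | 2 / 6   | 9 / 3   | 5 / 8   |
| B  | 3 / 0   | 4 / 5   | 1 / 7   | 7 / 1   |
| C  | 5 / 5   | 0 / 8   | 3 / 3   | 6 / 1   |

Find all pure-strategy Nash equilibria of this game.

None

Check mutual best responses: a cell is a NE iff neither player can gain by unilaterally deviating.
Player A's best responses — vs V: C (payoff 5); vs W: B (payoff 4); vs X: A (payoff 9); vs Y: B (payoff 7).
Player B's best responses — vs A: Y (payoff 8); vs B: X (payoff 7); vs C: W (payoff 8).
No cell has both players best-responding. For instance, Player A's best reply to X is A, but against A Player B prefers Y over X.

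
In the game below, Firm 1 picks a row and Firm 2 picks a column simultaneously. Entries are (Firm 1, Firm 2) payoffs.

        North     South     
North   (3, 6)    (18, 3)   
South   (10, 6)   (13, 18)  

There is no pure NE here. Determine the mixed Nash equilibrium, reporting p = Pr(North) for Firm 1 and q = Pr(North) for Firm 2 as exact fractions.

p = 4/5, q = 5/12

Each player's mixing probability is pinned down by making the *other* player indifferent.
Firm 2 indifferent between North and South: p·6 + (1−p)·6 = p·3 + (1−p)·18 ⟹ 6 + 0p = 18 + (-15)p ⟹ p = 4/5.
Firm 1 indifferent between North and South: q·3 + (1−q)·18 = q·10 + (1−q)·13 ⟹ 18 + (-15)q = 13 + (-3)q ⟹ q = 5/12.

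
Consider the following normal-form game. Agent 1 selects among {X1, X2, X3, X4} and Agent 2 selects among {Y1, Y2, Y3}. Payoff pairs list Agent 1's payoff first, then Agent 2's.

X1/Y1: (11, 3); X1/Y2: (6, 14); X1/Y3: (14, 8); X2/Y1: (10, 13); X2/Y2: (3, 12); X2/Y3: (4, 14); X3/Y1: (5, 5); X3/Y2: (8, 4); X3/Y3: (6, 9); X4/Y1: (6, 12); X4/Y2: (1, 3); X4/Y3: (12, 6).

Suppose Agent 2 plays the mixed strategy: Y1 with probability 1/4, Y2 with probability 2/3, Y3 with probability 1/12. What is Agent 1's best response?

Compute Agent 1's expected payoff from each pure strategy against the given mix.
X1: (1/4)·11 + (2/3)·6 + (1/12)·14 = 95/12
X2: (1/4)·10 + (2/3)·3 + (1/12)·4 = 29/6
X3: (1/4)·5 + (2/3)·8 + (1/12)·6 = 85/12
X4: (1/4)·6 + (2/3)·1 + (1/12)·12 = 19/6
Highest expected payoff is 95/12, from X1.

X1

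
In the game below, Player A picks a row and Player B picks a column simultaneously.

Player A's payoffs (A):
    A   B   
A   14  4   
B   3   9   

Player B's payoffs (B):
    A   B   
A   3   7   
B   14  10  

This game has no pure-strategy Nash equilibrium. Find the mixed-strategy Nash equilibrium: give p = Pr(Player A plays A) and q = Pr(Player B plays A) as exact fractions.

Each player's mixing probability is pinned down by making the *other* player indifferent.
Player B indifferent between A and B: p·3 + (1−p)·14 = p·7 + (1−p)·10 ⟹ 14 + (-11)p = 10 + (-3)p ⟹ p = 1/2.
Player A indifferent between A and B: q·14 + (1−q)·4 = q·3 + (1−q)·9 ⟹ 4 + 10q = 9 + (-6)q ⟹ q = 5/16.

p = 1/2, q = 5/16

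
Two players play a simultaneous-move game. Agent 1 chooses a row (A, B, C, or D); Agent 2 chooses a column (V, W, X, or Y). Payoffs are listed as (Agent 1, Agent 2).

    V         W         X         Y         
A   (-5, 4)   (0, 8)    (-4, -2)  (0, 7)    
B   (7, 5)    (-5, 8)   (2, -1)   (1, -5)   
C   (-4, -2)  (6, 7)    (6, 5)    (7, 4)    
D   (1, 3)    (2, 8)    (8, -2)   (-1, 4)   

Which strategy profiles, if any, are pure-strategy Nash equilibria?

(C, W)

Find each player's best response to every opponent strategy; NE are the intersections.
Agent 1's best responses — vs V: B (payoff 7); vs W: C (payoff 6); vs X: D (payoff 8); vs Y: C (payoff 7).
Agent 2's best responses — vs A: W (payoff 8); vs B: W (payoff 8); vs C: W (payoff 7); vs D: W (payoff 8).
The only mutual best response is (C, W); neither player gains by switching there.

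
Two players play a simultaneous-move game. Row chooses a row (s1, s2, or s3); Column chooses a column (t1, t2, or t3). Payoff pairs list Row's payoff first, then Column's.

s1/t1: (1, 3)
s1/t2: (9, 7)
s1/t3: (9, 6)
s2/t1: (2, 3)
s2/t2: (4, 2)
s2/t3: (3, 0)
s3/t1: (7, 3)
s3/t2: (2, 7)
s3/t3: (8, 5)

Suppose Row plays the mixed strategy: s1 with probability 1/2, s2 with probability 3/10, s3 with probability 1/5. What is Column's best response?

Compute Column's expected payoff from each pure strategy against the given mix.
t1: (1/2)·3 + (3/10)·3 + (1/5)·3 = 3
t2: (1/2)·7 + (3/10)·2 + (1/5)·7 = 11/2
t3: (1/2)·6 + (3/10)·0 + (1/5)·5 = 4
Highest expected payoff is 11/2, from t2.

t2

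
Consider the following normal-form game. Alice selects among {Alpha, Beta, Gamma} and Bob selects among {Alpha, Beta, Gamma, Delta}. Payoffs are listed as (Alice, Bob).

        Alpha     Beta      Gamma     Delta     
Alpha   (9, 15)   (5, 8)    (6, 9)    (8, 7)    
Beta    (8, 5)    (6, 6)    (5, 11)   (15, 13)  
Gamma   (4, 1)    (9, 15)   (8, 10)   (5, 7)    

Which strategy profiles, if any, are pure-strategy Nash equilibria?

Find each player's best response to every opponent strategy; NE are the intersections.
Alice's best responses — vs Alpha: Alpha (payoff 9); vs Beta: Gamma (payoff 9); vs Gamma: Gamma (payoff 8); vs Delta: Beta (payoff 15).
Bob's best responses — vs Alpha: Alpha (payoff 15); vs Beta: Delta (payoff 13); vs Gamma: Beta (payoff 15).
Mutual best responses occur at (Alpha, Alpha), (Beta, Delta), and (Gamma, Beta); at each, neither player gains by switching.

(Alpha, Alpha), (Beta, Delta), and (Gamma, Beta)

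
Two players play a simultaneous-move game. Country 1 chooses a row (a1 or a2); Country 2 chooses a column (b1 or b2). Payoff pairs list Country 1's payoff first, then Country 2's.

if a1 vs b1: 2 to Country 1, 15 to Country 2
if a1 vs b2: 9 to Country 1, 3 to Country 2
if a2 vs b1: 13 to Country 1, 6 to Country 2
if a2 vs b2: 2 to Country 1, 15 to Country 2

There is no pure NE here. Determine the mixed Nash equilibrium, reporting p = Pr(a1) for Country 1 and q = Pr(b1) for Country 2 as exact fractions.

In a mixed NE each player is indifferent between their pure strategies, so the opponent's mix sets the indifference.
Country 2 indifferent between b1 and b2: p·15 + (1−p)·6 = p·3 + (1−p)·15 ⟹ 6 + 9p = 15 + (-12)p ⟹ p = 3/7.
Country 1 indifferent between a1 and a2: q·2 + (1−q)·9 = q·13 + (1−q)·2 ⟹ 9 + (-7)q = 2 + 11q ⟹ q = 7/18.

p = 3/7, q = 7/18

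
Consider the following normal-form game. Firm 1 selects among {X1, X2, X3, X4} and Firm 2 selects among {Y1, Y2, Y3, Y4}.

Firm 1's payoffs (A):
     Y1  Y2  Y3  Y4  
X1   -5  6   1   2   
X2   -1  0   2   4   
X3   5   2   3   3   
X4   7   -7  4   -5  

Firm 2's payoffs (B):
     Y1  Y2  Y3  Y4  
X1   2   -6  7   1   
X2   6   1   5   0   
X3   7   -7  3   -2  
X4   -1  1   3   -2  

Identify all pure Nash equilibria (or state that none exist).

Find each player's best response to every opponent strategy; NE are the intersections.
Firm 1's best responses — vs Y1: X4 (payoff 7); vs Y2: X1 (payoff 6); vs Y3: X4 (payoff 4); vs Y4: X2 (payoff 4).
Firm 2's best responses — vs X1: Y3 (payoff 7); vs X2: Y1 (payoff 6); vs X3: Y1 (payoff 7); vs X4: Y3 (payoff 3).
The only mutual best response is (X4, Y3); neither player gains by switching there.

(X4, Y3)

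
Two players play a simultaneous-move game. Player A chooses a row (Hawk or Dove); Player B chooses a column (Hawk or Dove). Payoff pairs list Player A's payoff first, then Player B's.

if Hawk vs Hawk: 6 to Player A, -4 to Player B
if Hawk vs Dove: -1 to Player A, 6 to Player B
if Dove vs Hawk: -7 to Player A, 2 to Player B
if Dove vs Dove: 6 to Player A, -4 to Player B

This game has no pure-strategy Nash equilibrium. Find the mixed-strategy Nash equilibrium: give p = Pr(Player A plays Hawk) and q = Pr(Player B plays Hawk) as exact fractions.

p = 3/8, q = 7/20

In a mixed NE each player is indifferent between their pure strategies, so the opponent's mix sets the indifference.
Player B indifferent between Hawk and Dove: p·(-4) + (1−p)·2 = p·6 + (1−p)·(-4) ⟹ 2 + (-6)p = (-4) + 10p ⟹ p = 3/8.
Player A indifferent between Hawk and Dove: q·6 + (1−q)·(-1) = q·(-7) + (1−q)·6 ⟹ (-1) + 7q = 6 + (-13)q ⟹ q = 7/20.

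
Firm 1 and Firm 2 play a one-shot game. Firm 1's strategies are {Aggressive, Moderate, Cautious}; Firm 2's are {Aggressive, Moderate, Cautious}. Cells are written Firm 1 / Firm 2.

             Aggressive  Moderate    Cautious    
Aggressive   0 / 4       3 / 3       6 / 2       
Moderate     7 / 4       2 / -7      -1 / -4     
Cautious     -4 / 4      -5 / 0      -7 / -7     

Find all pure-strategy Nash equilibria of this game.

Check mutual best responses: a cell is a NE iff neither player can gain by unilaterally deviating.
Firm 1's best responses — vs Aggressive: Moderate (payoff 7); vs Moderate: Aggressive (payoff 3); vs Cautious: Aggressive (payoff 6).
Firm 2's best responses — vs Aggressive: Aggressive (payoff 4); vs Moderate: Aggressive (payoff 4); vs Cautious: Aggressive (payoff 4).
The only mutual best response is (Moderate, Aggressive); neither player gains by switching there.

(Moderate, Aggressive)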